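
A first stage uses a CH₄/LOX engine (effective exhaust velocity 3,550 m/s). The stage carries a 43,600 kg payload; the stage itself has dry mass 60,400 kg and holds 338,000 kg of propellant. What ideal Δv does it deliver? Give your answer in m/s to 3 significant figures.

Δv ≈ 5140 m/s

m₀ = payload + dry + propellant = 43,600 + 60,400 + 338,000 = 442,000 kg.
m_f = payload + dry = 43,600 + 60,400 = 104,000 kg.
Rocket equation: Δv = v_e · ln(m₀/m_f) = 3550.0 × ln(4.25) = 3550.0 × 1.4469 ≈ 5136.6 m/s.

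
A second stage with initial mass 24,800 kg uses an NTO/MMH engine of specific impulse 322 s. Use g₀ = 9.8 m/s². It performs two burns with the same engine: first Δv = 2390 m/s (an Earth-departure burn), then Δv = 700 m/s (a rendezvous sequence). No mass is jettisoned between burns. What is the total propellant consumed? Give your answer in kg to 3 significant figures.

total propellant consumed ≈ 15500 kg

v_e = Isp · g₀ = 322 × 9.8 = 3155.6 m/s.
After the first burn: m = 24800 × exp(−2390/3155.6) = 24800 × 0.46889 = 11,628.5 kg.
After the second burn: m = 11,628.5 × exp(−700/3155.6) = 11,628.5 × 0.80105 = 9,315.01 kg.
Total propellant = m₀ − m_final = 24800 − 9,315.01 = 15,484.99 kg.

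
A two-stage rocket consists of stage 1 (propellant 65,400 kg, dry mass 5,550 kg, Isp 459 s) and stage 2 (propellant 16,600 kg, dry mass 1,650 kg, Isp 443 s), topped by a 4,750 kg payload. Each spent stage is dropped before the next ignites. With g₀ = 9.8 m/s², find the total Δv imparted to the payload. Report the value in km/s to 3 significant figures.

Ignition mass of stage 1 = 65,400+5,550 + 16,600+1,650 + 4,750 = 93,950 kg.
Stage 1: m₀ = 93,950 kg, m_f = 93,950 − 65,400 = 28,550 kg; Δv = 459×9.8×ln(3.291) = 4498.2×1.1911 ≈ 5358 m/s.
Stage 2: m₀ = 23,000 kg, m_f = 23,000 − 16,600 = 6,400 kg; Δv = 443×9.8×ln(3.594) = 4341.4×1.2792 ≈ 5554 m/s.
Total Δv = 5358 + 5554 = 10912 m/s.

Δv ≈ 10.9 km/s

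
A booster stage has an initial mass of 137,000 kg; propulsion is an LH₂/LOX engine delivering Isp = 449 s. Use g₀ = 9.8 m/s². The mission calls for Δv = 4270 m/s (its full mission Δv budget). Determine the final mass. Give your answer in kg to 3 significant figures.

v_e = Isp · g₀ = 449 × 9.8 = 4400.2 m/s.
m₀/m_f = exp(Δv / v_e) = exp(4270 / 4400.2) = exp(0.9704) = 2.6390.
m_f = m₀ / 2.6390 = 137,000 / 2.6390 = 51,913.6 kg.

final mass ≈ 51900 kg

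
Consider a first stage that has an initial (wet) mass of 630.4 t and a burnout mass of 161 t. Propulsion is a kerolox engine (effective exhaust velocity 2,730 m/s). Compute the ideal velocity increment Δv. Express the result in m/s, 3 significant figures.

By the Tsiolkovsky rocket equation, Δv = v_e · ln(m₀/m_f) = 2730.0 × ln(3.916) = 2730.0 × 1.3650 ≈ 3726.3 m/s.

Δv ≈ 3730 m/s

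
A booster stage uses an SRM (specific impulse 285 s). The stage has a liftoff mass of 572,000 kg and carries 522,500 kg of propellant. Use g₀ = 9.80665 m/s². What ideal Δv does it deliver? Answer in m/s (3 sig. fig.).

Δv ≈ 6840 m/s

v_e = Isp · g₀ = 285 × 9.80665 = 2794.9 m/s.
m_f = m₀ − m_prop = 572,000 − 522,500 = 49,500 kg.
By the Tsiolkovsky rocket equation, Δv = v_e · ln(m₀/m_f) = 2794.9 × ln(11.56) = 2794.9 × 2.4472 ≈ 6839.6 m/s.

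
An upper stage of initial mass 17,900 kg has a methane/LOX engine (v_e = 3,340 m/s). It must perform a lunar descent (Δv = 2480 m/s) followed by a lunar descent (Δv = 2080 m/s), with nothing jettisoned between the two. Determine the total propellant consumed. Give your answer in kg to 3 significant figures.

total propellant consumed ≈ 13300 kg

After the first burn: m = 17900 × exp(−2480/3340.0) = 17900 × 0.47592 = 8,518.97 kg.
After the second burn: m = 8,518.97 × exp(−2080/3340.0) = 8,518.97 × 0.53646 = 4,570.09 kg.
Total propellant = m₀ − m_final = 17900 − 4,570.09 = 13,329.91 kg.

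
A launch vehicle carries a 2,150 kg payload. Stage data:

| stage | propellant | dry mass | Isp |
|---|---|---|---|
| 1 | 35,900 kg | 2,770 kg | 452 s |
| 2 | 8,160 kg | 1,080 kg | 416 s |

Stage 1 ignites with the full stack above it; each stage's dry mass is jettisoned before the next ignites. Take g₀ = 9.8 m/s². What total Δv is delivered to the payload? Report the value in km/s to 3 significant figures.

Δv ≈ 10.7 km/s

Ignition mass of stage 1 = 35,900+2,770 + 8,160+1,080 + 2,150 = 50,060 kg.
Stage 1: m₀ = 50,060 kg, m_f = 50,060 − 35,900 = 14,160 kg; Δv = 452×9.8×ln(3.535) = 4429.6×1.2628 ≈ 5594 m/s.
Stage 2: m₀ = 11,390 kg, m_f = 11,390 − 8,160 = 3,230 kg; Δv = 416×9.8×ln(3.526) = 4076.8×1.2603 ≈ 5138 m/s.
Total Δv = 5594 + 5138 = 10732 m/s.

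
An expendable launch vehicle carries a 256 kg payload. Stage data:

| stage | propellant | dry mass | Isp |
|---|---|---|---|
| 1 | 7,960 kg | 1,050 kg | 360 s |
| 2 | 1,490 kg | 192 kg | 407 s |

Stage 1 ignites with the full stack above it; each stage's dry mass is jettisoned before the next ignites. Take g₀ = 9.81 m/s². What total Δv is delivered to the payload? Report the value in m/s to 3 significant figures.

Ignition mass of stage 1 = 7,960+1,050 + 1,490+192 + 256 = 10,948 kg.
Stage 1: m₀ = 10,948 kg, m_f = 10,948 − 7,960 = 2,988 kg; Δv = 360×9.81×ln(3.664) = 3531.6×1.2986 ≈ 4586 m/s.
Stage 2: m₀ = 1,938 kg, m_f = 1,938 − 1,490 = 448 kg; Δv = 407×9.81×ln(4.326) = 3992.7×1.4646 ≈ 5848 m/s.
Total Δv = 4586 + 5848 = 10434 m/s.

Δv ≈ 10400 m/s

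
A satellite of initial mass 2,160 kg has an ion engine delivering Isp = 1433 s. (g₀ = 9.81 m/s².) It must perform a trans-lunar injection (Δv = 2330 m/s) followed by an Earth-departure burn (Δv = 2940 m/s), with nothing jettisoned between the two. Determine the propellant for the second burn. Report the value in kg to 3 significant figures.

propellant for the second burn ≈ 345 kg

v_e = Isp · g₀ = 1433 × 9.81 = 14057.7 m/s.
After the first burn: m = 2160 × exp(−2330/14057.7) = 2160 × 0.84726 = 1,830.08 kg.
After the second burn: m = 1,830.08 × exp(−2940/14057.7) = 1,830.08 × 0.81128 = 1,484.71 kg.
Second-burn propellant = 1,830.08 − 1,484.71 = 345.37 kg.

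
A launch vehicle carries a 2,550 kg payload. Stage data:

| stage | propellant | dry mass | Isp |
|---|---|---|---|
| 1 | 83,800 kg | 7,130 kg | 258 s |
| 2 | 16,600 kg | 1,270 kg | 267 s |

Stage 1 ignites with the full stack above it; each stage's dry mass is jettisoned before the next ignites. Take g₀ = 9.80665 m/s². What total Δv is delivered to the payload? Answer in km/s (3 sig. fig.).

Ignition mass of stage 1 = 83,800+7,130 + 16,600+1,270 + 2,550 = 111,350 kg.
Stage 1: m₀ = 111,350 kg, m_f = 111,350 − 83,800 = 27,550 kg; Δv = 258×9.80665×ln(4.042) = 2530.1×1.3967 ≈ 3534 m/s.
Stage 2: m₀ = 20,420 kg, m_f = 20,420 − 16,600 = 3,820 kg; Δv = 267×9.80665×ln(5.346) = 2618.4×1.6763 ≈ 4389 m/s.
Total Δv = 3534 + 4389 = 7923 m/s.

Δv ≈ 7.92 km/s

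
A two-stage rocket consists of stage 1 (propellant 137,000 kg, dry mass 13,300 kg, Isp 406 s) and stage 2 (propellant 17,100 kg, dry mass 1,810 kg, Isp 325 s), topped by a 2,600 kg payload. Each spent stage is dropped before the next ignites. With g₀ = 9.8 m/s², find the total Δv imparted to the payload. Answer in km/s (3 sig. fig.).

Δv ≈ 11.4 km/s

Ignition mass of stage 1 = 137,000+13,300 + 17,100+1,810 + 2,600 = 171,810 kg.
Stage 1: m₀ = 171,810 kg, m_f = 171,810 − 137,000 = 34,810 kg; Δv = 406×9.8×ln(4.936) = 3978.8×1.5965 ≈ 6352 m/s.
Stage 2: m₀ = 21,510 kg, m_f = 21,510 − 17,100 = 4,410 kg; Δv = 325×9.8×ln(4.878) = 3185.0×1.5846 ≈ 5047 m/s.
Total Δv = 6352 + 5047 = 11399 m/s.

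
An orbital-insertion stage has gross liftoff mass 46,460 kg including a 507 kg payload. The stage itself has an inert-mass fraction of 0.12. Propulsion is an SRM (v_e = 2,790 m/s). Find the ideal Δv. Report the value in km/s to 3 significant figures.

Δv ≈ 5.70 km/s

Stage wet mass = m₀ − payload = 46,460 − 507 = 45,953 kg.
Stage dry mass = ε × stage wet mass = 0.12 × 45,953 = 5,514.36 kg.
Burnout mass m_f = stage dry + payload = 5,514.36 + 507 = 6,021.36 kg.
Δv = v_e · ln(46,460/6,021.36) = 2790.0 × ln(7.716) = 2790.0 × 2.0433 ≈ 5701 m/s.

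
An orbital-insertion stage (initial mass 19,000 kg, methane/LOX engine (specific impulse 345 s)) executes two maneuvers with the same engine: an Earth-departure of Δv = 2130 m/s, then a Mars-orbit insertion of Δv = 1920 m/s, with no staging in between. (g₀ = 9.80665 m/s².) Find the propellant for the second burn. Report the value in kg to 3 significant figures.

v_e = Isp · g₀ = 345 × 9.80665 = 3383.3 m/s.
After the first burn: m = 19000 × exp(−2130/3383.3) = 19000 × 0.53282 = 10,123.6 kg.
After the second burn: m = 10,123.6 × exp(−1920/3383.3) = 10,123.6 × 0.56694 = 5,739.47 kg.
Second-burn propellant = 10,123.6 − 5,739.47 = 4,384.13 kg.

propellant for the second burn ≈ 4380 kg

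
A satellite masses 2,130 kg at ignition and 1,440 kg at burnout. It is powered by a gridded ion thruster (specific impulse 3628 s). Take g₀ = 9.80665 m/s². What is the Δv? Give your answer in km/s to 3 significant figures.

v_e = Isp · g₀ = 3628 × 9.80665 = 35578.5 m/s.
Δv = v_e · ln(m₀/m_f) = 35578.5 × ln(1.479) = 35578.5 × 0.3915 ≈ 13928.2 m/s.

Δv ≈ 13.9 km/s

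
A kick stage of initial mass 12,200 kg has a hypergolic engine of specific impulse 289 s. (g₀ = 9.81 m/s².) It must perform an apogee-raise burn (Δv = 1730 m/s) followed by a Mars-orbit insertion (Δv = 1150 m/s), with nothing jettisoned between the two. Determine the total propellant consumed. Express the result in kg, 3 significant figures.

v_e = Isp · g₀ = 289 × 9.81 = 2835.1 m/s.
After the first burn: m = 12200 × exp(−1730/2835.1) = 12200 × 0.54324 = 6,627.53 kg.
After the second burn: m = 6,627.53 × exp(−1150/2835.1) = 6,627.53 × 0.66656 = 4,417.65 kg.
Total propellant = m₀ − m_final = 12200 − 4,417.65 = 7,782.35 kg.

total propellant consumed ≈ 7780 kg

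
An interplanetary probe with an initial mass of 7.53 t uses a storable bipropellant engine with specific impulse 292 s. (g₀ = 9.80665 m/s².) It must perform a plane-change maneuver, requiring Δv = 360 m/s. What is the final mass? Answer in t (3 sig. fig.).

final mass ≈ 6.64 t

v_e = Isp · g₀ = 292 × 9.80665 = 2863.5 m/s.
Using Δv = v_e ln(m₀/m_f): m₀/m_f = exp(Δv / v_e) = exp(360 / 2863.5) = exp(0.1257) = 1.1340.
m_f = m₀ / 1.1340 = 7.53 / 1.1340 = 6.64021 t.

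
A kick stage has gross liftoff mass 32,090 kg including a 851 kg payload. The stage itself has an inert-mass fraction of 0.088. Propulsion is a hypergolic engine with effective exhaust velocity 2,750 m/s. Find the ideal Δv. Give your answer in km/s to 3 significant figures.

Stage wet mass = m₀ − payload = 32,090 − 851 = 31,239 kg.
Stage dry mass = ε × stage wet mass = 0.088 × 31,239 = 2,749.03 kg.
Burnout mass m_f = stage dry + payload = 2,749.03 + 851 = 3,600.03 kg.
By the Tsiolkovsky rocket equation, Δv = v_e · ln(32,090/3,600.03) = 2750.0 × ln(8.914) = 2750.0 × 2.1876 ≈ 6016 m/s.

Δv ≈ 6.02 km/s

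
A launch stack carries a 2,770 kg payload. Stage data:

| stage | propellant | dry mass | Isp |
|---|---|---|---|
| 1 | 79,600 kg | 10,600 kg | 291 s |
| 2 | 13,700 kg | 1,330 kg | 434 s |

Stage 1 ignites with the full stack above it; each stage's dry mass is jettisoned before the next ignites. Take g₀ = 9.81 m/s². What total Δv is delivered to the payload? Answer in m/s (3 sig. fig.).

Δv ≈ 10100 m/s

Ignition mass of stage 1 = 79,600+10,600 + 13,700+1,330 + 2,770 = 108,000 kg.
Stage 1: m₀ = 108,000 kg, m_f = 108,000 − 79,600 = 28,400 kg; Δv = 291×9.81×ln(3.803) = 2854.7×1.3357 ≈ 3813 m/s.
Stage 2: m₀ = 17,800 kg, m_f = 17,800 − 13,700 = 4,100 kg; Δv = 434×9.81×ln(4.341) = 4257.5×1.4682 ≈ 6251 m/s.
Total Δv = 3813 + 6251 = 10064 m/s.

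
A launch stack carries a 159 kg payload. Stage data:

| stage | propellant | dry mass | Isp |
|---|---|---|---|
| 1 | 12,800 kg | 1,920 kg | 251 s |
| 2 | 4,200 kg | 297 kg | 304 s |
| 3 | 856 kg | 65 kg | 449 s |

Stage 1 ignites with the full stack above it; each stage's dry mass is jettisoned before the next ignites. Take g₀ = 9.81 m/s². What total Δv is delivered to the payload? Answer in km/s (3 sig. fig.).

Ignition mass of stage 1 = 12,800+1,920 + 4,200+297 + 856+65 + 159 = 20,297 kg.
Stage 1: m₀ = 20,297 kg, m_f = 20,297 − 12,800 = 7,497 kg; Δv = 251×9.81×ln(2.707) = 2462.3×0.9960 ≈ 2452 m/s.
Stage 2: m₀ = 5,577 kg, m_f = 5,577 − 4,200 = 1,377 kg; Δv = 304×9.81×ln(4.05) = 2982.2×1.3987 ≈ 4171 m/s.
Stage 3: m₀ = 1,080 kg, m_f = 1,080 − 856 = 224 kg; Δv = 449×9.81×ln(4.821) = 4404.7×1.5731 ≈ 6929 m/s.
Total Δv = 2452 + 4171 + 6929 = 13552 m/s.

Δv ≈ 13.6 km/s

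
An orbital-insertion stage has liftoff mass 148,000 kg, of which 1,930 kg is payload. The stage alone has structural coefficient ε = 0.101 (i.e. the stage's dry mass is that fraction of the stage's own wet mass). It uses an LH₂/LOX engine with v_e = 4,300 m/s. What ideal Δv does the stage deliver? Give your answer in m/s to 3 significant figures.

Stage wet mass = m₀ − payload = 148,000 − 1,930 = 146,070 kg.
Stage dry mass = ε × stage wet mass = 0.101 × 146,070 = 14,753.1 kg.
Burnout mass m_f = stage dry + payload = 14,753.1 + 1,930 = 16,683.1 kg.
Δv = v_e · ln(148,000/16,683.1) = 4300.0 × ln(8.871) = 4300.0 × 2.1828 ≈ 9386 m/s.

Δv ≈ 9390 m/s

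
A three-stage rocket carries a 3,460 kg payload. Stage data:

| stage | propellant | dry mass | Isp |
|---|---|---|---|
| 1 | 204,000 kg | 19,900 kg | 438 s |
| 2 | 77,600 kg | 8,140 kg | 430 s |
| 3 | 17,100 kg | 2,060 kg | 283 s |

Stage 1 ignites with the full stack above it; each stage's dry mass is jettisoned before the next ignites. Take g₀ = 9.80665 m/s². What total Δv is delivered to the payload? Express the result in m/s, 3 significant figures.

Δv ≈ 13300 m/s

Ignition mass of stage 1 = 204,000+19,900 + 77,600+8,140 + 17,100+2,060 + 3,460 = 332,260 kg.
Stage 1: m₀ = 332,260 kg, m_f = 332,260 − 204,000 = 128,260 kg; Δv = 438×9.80665×ln(2.591) = 4295.3×0.9519 ≈ 4089 m/s.
Stage 2: m₀ = 108,360 kg, m_f = 108,360 − 77,600 = 30,760 kg; Δv = 430×9.80665×ln(3.523) = 4216.9×1.2592 ≈ 5310 m/s.
Stage 3: m₀ = 22,620 kg, m_f = 22,620 − 17,100 = 5,520 kg; Δv = 283×9.80665×ln(4.098) = 2775.3×1.4105 ≈ 3914 m/s.
Total Δv = 4089 + 5310 + 3914 = 13313 m/s.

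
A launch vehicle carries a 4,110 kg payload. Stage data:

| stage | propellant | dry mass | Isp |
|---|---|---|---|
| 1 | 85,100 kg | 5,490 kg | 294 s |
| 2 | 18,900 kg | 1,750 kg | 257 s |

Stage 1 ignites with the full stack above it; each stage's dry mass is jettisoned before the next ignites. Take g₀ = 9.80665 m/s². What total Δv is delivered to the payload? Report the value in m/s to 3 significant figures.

Δv ≈ 7490 m/s

Ignition mass of stage 1 = 85,100+5,490 + 18,900+1,750 + 4,110 = 115,350 kg.
Stage 1: m₀ = 115,350 kg, m_f = 115,350 − 85,100 = 30,250 kg; Δv = 294×9.80665×ln(3.813) = 2883.2×1.3385 ≈ 3859 m/s.
Stage 2: m₀ = 24,760 kg, m_f = 24,760 − 18,900 = 5,860 kg; Δv = 257×9.80665×ln(4.225) = 2520.3×1.4411 ≈ 3632 m/s.
Total Δv = 3859 + 3632 = 7491 m/s.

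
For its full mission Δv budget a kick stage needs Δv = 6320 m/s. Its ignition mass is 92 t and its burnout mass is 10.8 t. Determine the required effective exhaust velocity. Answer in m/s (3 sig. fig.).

v_e ≈ 2950 m/s

ln(m₀/m_f) = ln(92000/10800) = ln(8.519) = 2.1422.
v_e = Δv / ln(m₀/m_f) = 6320 / 2.1422 = 2950.2 m/s.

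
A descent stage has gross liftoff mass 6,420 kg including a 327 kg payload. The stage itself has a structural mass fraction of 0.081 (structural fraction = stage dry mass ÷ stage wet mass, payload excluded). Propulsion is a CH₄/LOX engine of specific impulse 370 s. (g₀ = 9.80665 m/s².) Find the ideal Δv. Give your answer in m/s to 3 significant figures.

Δv ≈ 7460 m/s

Stage wet mass = m₀ − payload = 6,420 − 327 = 6,093 kg.
Stage dry mass = ε × stage wet mass = 0.081 × 6,093 = 493.533 kg.
Burnout mass m_f = stage dry + payload = 493.533 + 327 = 820.533 kg.
v_e = Isp · g₀ = 370 × 9.80665 = 3628.5 m/s.
Δv = v_e · ln(6,420/820.533) = 3628.5 × ln(7.824) = 3628.5 × 2.0572 ≈ 7465 m/s.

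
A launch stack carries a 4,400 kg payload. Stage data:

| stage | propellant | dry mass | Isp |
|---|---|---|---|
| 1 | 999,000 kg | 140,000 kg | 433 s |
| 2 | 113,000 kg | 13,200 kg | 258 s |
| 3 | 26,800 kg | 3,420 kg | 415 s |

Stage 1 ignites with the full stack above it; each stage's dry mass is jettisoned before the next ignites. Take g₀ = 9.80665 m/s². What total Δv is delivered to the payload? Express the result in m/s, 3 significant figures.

Ignition mass of stage 1 = 999,000+140,000 + 113,000+13,200 + 26,800+3,420 + 4,400 = 1,299,820 kg.
Stage 1: m₀ = 1,299,820 kg, m_f = 1,299,820 − 999,000 = 300,820 kg; Δv = 433×9.80665×ln(4.321) = 4246.3×1.4635 ≈ 6214 m/s.
Stage 2: m₀ = 160,820 kg, m_f = 160,820 − 113,000 = 47,820 kg; Δv = 258×9.80665×ln(3.363) = 2530.1×1.2128 ≈ 3069 m/s.
Stage 3: m₀ = 34,620 kg, m_f = 34,620 − 26,800 = 7,820 kg; Δv = 415×9.80665×ln(4.427) = 4069.8×1.4877 ≈ 6055 m/s.
Total Δv = 6214 + 3069 + 6055 = 15338 m/s.

Δv ≈ 15300 m/s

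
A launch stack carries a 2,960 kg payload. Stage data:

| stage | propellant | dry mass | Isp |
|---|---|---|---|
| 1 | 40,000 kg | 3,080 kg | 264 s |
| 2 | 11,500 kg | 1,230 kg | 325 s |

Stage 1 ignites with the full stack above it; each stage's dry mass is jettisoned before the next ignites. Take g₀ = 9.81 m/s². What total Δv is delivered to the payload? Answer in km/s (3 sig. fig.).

Ignition mass of stage 1 = 40,000+3,080 + 11,500+1,230 + 2,960 = 58,770 kg.
Stage 1: m₀ = 58,770 kg, m_f = 58,770 − 40,000 = 18,770 kg; Δv = 264×9.81×ln(3.131) = 2589.8×1.1414 ≈ 2956 m/s.
Stage 2: m₀ = 15,690 kg, m_f = 15,690 − 11,500 = 4,190 kg; Δv = 325×9.81×ln(3.745) = 3188.2×1.3203 ≈ 4210 m/s.
Total Δv = 2956 + 4210 = 7166 m/s.

Δv ≈ 7.17 km/s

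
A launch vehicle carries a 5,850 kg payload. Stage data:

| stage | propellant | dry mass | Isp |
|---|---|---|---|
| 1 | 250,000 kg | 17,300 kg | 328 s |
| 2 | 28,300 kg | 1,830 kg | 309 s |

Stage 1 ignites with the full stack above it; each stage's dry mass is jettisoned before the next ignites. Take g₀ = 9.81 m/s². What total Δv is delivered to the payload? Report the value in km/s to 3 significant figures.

Δv ≈ 10.3 km/s

Ignition mass of stage 1 = 250,000+17,300 + 28,300+1,830 + 5,850 = 303,280 kg.
Stage 1: m₀ = 303,280 kg, m_f = 303,280 − 250,000 = 53,280 kg; Δv = 328×9.81×ln(5.692) = 3217.7×1.7391 ≈ 5596 m/s.
Stage 2: m₀ = 35,980 kg, m_f = 35,980 − 28,300 = 7,680 kg; Δv = 309×9.81×ln(4.685) = 3031.3×1.5443 ≈ 4681 m/s.
Total Δv = 5596 + 4681 = 10277 m/s.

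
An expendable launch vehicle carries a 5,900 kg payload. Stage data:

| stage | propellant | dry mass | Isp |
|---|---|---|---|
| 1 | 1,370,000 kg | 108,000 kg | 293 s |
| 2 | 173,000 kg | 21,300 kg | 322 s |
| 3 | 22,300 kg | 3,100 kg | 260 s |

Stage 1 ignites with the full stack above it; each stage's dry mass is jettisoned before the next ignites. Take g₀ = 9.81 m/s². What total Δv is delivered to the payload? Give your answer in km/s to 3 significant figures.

Ignition mass of stage 1 = 1,370,000+108,000 + 173,000+21,300 + 22,300+3,100 + 5,900 = 1,703,600 kg.
Stage 1: m₀ = 1,703,600 kg, m_f = 1,703,600 − 1,370,000 = 333,600 kg; Δv = 293×9.81×ln(5.107) = 2874.3×1.6306 ≈ 4687 m/s.
Stage 2: m₀ = 225,600 kg, m_f = 225,600 − 173,000 = 52,600 kg; Δv = 322×9.81×ln(4.289) = 3158.8×1.4560 ≈ 4599 m/s.
Stage 3: m₀ = 31,300 kg, m_f = 31,300 − 22,300 = 9,000 kg; Δv = 260×9.81×ln(3.478) = 2550.6×1.2464 ≈ 3179 m/s.
Total Δv = 4687 + 4599 + 3179 = 12465 m/s.

Δv ≈ 12.5 km/s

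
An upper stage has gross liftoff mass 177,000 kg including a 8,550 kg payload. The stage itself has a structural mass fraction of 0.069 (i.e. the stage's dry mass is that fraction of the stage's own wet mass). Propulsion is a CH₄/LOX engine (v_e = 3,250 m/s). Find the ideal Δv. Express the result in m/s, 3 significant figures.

Δv ≈ 7060 m/s

Stage wet mass = m₀ − payload = 177,000 − 8,550 = 168,450 kg.
Stage dry mass = ε × stage wet mass = 0.069 × 168,450 = 11,623.1 kg.
Burnout mass m_f = stage dry + payload = 11,623.1 + 8,550 = 20,173.1 kg.
Δv = v_e · ln(177,000/20,173.1) = 3250.0 × ln(8.774) = 3250.0 × 2.1718 ≈ 7058 m/s.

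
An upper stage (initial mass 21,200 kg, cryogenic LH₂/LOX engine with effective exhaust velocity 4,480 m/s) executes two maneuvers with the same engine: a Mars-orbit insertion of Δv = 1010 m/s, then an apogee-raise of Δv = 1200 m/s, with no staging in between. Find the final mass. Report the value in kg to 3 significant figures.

final mass ≈ 12900 kg

After the first burn: m = 21200 × exp(−1010/4480.0) = 21200 × 0.79816 = 16,921 kg.
After the second burn: m = 16,921 × exp(−1200/4480.0) = 16,921 × 0.76502 = 12,944.9 kg.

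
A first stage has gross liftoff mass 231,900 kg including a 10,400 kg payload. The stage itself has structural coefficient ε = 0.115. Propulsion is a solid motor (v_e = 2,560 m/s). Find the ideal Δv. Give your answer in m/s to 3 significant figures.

Δv ≈ 4780 m/s

Stage wet mass = m₀ − payload = 231,900 − 10,400 = 221,500 kg.
Stage dry mass = ε × stage wet mass = 0.115 × 221,500 = 25,472.5 kg.
Burnout mass m_f = stage dry + payload = 25,472.5 + 10,400 = 35,872.5 kg.
Δv = v_e · ln(231,900/35,872.5) = 2560.0 × ln(6.465) = 2560.0 × 1.8663 ≈ 4778 m/s.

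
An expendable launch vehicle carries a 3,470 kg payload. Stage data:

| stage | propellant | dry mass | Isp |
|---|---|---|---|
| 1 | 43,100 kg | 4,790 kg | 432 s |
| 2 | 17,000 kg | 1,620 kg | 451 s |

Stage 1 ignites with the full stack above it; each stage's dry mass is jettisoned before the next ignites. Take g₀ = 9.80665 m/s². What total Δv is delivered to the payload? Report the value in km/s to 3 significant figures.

Ignition mass of stage 1 = 43,100+4,790 + 17,000+1,620 + 3,470 = 69,980 kg.
Stage 1: m₀ = 69,980 kg, m_f = 69,980 − 43,100 = 26,880 kg; Δv = 432×9.80665×ln(2.603) = 4236.5×0.9568 ≈ 4054 m/s.
Stage 2: m₀ = 22,090 kg, m_f = 22,090 − 17,000 = 5,090 kg; Δv = 451×9.80665×ln(4.34) = 4422.8×1.4678 ≈ 6492 m/s.
Total Δv = 4054 + 6492 = 10546 m/s.

Δv ≈ 10.5 km/s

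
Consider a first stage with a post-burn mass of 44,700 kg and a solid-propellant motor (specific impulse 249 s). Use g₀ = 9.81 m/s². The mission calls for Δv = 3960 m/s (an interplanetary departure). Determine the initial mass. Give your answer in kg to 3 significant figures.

v_e = Isp · g₀ = 249 × 9.81 = 2442.7 m/s.
m₀/m_f = exp(Δv / v_e) = exp(3960 / 2442.7) = exp(1.6212) = 5.0590.
m₀ = m_f × 5.0590 = 44,700 × 5.0590 = 226,137 kg.

initial mass ≈ 226000 kg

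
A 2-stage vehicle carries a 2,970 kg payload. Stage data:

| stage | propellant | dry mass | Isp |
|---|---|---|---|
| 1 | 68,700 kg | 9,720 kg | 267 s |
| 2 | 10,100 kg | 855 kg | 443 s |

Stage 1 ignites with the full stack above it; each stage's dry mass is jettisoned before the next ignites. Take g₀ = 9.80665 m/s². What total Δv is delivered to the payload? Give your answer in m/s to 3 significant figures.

Ignition mass of stage 1 = 68,700+9,720 + 10,100+855 + 2,970 = 92,345 kg.
Stage 1: m₀ = 92,345 kg, m_f = 92,345 − 68,700 = 23,645 kg; Δv = 267×9.80665×ln(3.905) = 2618.4×1.3624 ≈ 3567 m/s.
Stage 2: m₀ = 13,925 kg, m_f = 13,925 − 10,100 = 3,825 kg; Δv = 443×9.80665×ln(3.641) = 4344.3×1.2921 ≈ 5613 m/s.
Total Δv = 3567 + 5613 = 9180 m/s.

Δv ≈ 9180 m/s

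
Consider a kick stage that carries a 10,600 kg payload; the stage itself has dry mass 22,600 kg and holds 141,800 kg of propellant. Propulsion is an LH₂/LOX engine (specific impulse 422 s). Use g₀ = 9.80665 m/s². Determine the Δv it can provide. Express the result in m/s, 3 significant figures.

Δv ≈ 6880 m/s

v_e = Isp · g₀ = 422 × 9.80665 = 4138.4 m/s.
m₀ = payload + dry + propellant = 10,600 + 22,600 + 141,800 = 175,000 kg.
m_f = payload + dry = 10,600 + 22,600 = 33,200 kg.
Δv = v_e · ln(m₀/m_f) = 4138.4 × ln(5.271) = 4138.4 × 1.6622 ≈ 6879.0 m/s.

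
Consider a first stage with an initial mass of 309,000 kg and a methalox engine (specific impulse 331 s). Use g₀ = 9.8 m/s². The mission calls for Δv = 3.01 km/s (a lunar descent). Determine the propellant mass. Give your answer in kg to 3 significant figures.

v_e = Isp · g₀ = 331 × 9.8 = 3243.8 m/s.
m₀/m_f = exp(Δv / v_e) = exp(3010 / 3243.8) = exp(0.9279) = 2.5293.
m_f = 309,000 / 2.5293 = 122,168 kg, so propellant = m₀ − m_f = 309,000 − 122,168 = 186,832 kg.

propellant mass ≈ 187000 kg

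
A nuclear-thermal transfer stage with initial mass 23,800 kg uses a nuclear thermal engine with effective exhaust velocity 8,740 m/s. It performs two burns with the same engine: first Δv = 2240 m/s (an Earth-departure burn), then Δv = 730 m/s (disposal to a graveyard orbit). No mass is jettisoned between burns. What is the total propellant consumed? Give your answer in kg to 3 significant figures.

total propellant consumed ≈ 6860 kg

After the first burn: m = 23800 × exp(−2240/8740.0) = 23800 × 0.77392 = 18,419.3 kg.
After the second burn: m = 18,419.3 × exp(−730/8740.0) = 18,419.3 × 0.91987 = 16,943.4 kg.
Total propellant = m₀ − m_final = 23800 − 16,943.4 = 6,856.6 kg.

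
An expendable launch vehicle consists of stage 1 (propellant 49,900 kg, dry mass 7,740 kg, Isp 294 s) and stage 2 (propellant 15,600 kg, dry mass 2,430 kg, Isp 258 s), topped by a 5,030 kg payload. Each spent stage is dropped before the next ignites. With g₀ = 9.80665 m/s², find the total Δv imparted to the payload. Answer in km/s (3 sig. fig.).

Δv ≈ 5.63 km/s

Ignition mass of stage 1 = 49,900+7,740 + 15,600+2,430 + 5,030 = 80,700 kg.
Stage 1: m₀ = 80,700 kg, m_f = 80,700 − 49,900 = 30,800 kg; Δv = 294×9.80665×ln(2.62) = 2883.2×0.9632 ≈ 2777 m/s.
Stage 2: m₀ = 23,060 kg, m_f = 23,060 − 15,600 = 7,460 kg; Δv = 258×9.80665×ln(3.091) = 2530.1×1.1285 ≈ 2855 m/s.
Total Δv = 2777 + 2855 = 5632 m/s.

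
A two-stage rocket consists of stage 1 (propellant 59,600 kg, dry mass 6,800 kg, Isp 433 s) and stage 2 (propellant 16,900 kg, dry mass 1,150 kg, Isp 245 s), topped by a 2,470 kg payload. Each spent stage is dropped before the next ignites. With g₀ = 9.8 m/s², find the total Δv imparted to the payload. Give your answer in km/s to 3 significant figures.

Ignition mass of stage 1 = 59,600+6,800 + 16,900+1,150 + 2,470 = 86,920 kg.
Stage 1: m₀ = 86,920 kg, m_f = 86,920 − 59,600 = 27,320 kg; Δv = 433×9.8×ln(3.182) = 4243.4×1.1574 ≈ 4911 m/s.
Stage 2: m₀ = 20,520 kg, m_f = 20,520 − 16,900 = 3,620 kg; Δv = 245×9.8×ln(5.669) = 2401.0×1.7349 ≈ 4166 m/s.
Total Δv = 4911 + 4166 = 9077 m/s.

Δv ≈ 9.08 km/s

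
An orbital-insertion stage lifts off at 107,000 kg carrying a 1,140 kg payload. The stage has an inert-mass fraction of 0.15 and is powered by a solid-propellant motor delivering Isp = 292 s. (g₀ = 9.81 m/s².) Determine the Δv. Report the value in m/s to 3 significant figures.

Stage wet mass = m₀ − payload = 107,000 − 1,140 = 105,860 kg.
Stage dry mass = ε × stage wet mass = 0.15 × 105,860 = 15,879 kg.
Burnout mass m_f = stage dry + payload = 15,879 + 1,140 = 17,019 kg.
v_e = Isp · g₀ = 292 × 9.81 = 2864.5 m/s.
Using Δv = v_e ln(m₀/m_f): Δv = v_e · ln(107,000/17,019) = 2864.5 × ln(6.287) = 2864.5 × 1.8385 ≈ 5266 m/s.

Δv ≈ 5270 m/s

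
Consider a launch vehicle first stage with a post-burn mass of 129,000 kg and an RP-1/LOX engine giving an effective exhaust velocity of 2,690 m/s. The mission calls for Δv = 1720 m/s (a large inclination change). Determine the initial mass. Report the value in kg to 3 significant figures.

initial mass ≈ 245000 kg

From the ideal rocket equation, m₀/m_f = exp(Δv / v_e) = exp(1720 / 2690.0) = exp(0.6394) = 1.8954.
m₀ = m_f × 1.8954 = 129,000 × 1.8954 = 244,507 kg.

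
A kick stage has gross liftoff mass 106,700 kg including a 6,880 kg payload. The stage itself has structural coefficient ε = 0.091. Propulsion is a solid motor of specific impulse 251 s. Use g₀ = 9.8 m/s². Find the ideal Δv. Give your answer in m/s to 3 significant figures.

Δv ≈ 4670 m/s

Stage wet mass = m₀ − payload = 106,700 − 6,880 = 99,820 kg.
Stage dry mass = ε × stage wet mass = 0.091 × 99,820 = 9,083.62 kg.
Burnout mass m_f = stage dry + payload = 9,083.62 + 6,880 = 15,963.62 kg.
v_e = Isp · g₀ = 251 × 9.8 = 2459.8 m/s.
Δv = v_e · ln(106,700/15,963.62) = 2459.8 × ln(6.684) = 2459.8 × 1.8997 ≈ 4673 m/s.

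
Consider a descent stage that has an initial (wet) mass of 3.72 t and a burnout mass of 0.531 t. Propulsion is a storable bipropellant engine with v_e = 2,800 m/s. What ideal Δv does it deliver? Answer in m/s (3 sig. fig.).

Δv ≈ 5450 m/s

Δv = v_e · ln(m₀/m_f) = 2800.0 × ln(7.006) = 2800.0 × 1.9467 ≈ 5450.8 m/s.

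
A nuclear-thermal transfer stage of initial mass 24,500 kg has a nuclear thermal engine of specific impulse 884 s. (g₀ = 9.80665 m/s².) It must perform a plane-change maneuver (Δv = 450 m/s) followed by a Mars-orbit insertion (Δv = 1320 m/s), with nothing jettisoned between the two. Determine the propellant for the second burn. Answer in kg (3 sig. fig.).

propellant for the second burn ≈ 3290 kg

v_e = Isp · g₀ = 884 × 9.80665 = 8669.1 m/s.
After the first burn: m = 24500 × exp(−450/8669.1) = 24500 × 0.94942 = 23,260.8 kg.
After the second burn: m = 23,260.8 × exp(−1320/8669.1) = 23,260.8 × 0.85876 = 19,975.4 kg.
Second-burn propellant = 23,260.8 − 19,975.4 = 3,285.4 kg.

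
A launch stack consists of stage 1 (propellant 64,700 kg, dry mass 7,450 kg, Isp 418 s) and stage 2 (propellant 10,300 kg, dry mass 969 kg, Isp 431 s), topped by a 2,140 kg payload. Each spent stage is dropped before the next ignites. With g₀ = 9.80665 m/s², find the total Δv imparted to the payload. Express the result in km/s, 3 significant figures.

Ignition mass of stage 1 = 64,700+7,450 + 10,300+969 + 2,140 = 85,559 kg.
Stage 1: m₀ = 85,559 kg, m_f = 85,559 − 64,700 = 20,859 kg; Δv = 418×9.80665×ln(4.102) = 4099.2×1.4114 ≈ 5786 m/s.
Stage 2: m₀ = 13,409 kg, m_f = 13,409 − 10,300 = 3,109 kg; Δv = 431×9.80665×ln(4.313) = 4226.7×1.4616 ≈ 6178 m/s.
Total Δv = 5786 + 6178 = 11964 m/s.

Δv ≈ 12.0 km/s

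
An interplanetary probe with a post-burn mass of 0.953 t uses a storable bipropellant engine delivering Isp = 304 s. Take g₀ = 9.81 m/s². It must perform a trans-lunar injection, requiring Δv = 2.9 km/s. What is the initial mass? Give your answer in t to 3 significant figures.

initial mass ≈ 2.52 t

v_e = Isp · g₀ = 304 × 9.81 = 2982.2 m/s.
From the ideal rocket equation, m₀/m_f = exp(Δv / v_e) = exp(2900 / 2982.2) = exp(0.9724) = 2.6443.
m₀ = m_f × 2.6443 = 0.953 × 2.6443 = 2.52002 t.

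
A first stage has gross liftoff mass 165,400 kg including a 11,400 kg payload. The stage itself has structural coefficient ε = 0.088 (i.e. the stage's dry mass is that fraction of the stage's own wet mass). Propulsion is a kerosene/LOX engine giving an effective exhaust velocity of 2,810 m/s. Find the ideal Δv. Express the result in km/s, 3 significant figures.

Δv ≈ 5.31 km/s

Stage wet mass = m₀ − payload = 165,400 − 11,400 = 154,000 kg.
Stage dry mass = ε × stage wet mass = 0.088 × 154,000 = 13,552 kg.
Burnout mass m_f = stage dry + payload = 13,552 + 11,400 = 24,952 kg.
Rocket equation: Δv = v_e · ln(165,400/24,952) = 2810.0 × ln(6.629) = 2810.0 × 1.8914 ≈ 5315 m/s.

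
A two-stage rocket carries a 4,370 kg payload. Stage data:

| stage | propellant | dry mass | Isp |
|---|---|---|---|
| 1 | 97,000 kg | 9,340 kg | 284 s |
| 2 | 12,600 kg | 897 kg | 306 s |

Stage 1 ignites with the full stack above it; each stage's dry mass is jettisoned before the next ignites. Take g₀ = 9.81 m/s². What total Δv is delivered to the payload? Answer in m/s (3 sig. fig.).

Δv ≈ 7900 m/s

Ignition mass of stage 1 = 97,000+9,340 + 12,600+897 + 4,370 = 124,207 kg.
Stage 1: m₀ = 124,207 kg, m_f = 124,207 − 97,000 = 27,207 kg; Δv = 284×9.81×ln(4.565) = 2786.0×1.5185 ≈ 4231 m/s.
Stage 2: m₀ = 17,867 kg, m_f = 17,867 − 12,600 = 5,267 kg; Δv = 306×9.81×ln(3.392) = 3001.9×1.2215 ≈ 3667 m/s.
Total Δv = 4231 + 3667 = 7898 m/s.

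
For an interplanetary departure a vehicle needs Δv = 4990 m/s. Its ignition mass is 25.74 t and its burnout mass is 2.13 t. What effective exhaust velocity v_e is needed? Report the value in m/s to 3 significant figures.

v_e ≈ 2000 m/s

ln(m₀/m_f) = ln(25740/2130) = ln(12.08) = 2.4919.
By the Tsiolkovsky rocket equation, v_e = Δv / ln(m₀/m_f) = 4990 / 2.4919 = 2002.5 m/s.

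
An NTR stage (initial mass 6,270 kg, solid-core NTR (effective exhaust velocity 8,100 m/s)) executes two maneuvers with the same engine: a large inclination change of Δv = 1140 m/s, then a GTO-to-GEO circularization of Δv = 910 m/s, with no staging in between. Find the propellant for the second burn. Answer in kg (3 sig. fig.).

propellant for the second burn ≈ 579 kg

After the first burn: m = 6270 × exp(−1140/8100.0) = 6270 × 0.86871 = 5,446.81 kg.
After the second burn: m = 5,446.81 × exp(−910/8100.0) = 5,446.81 × 0.89374 = 4,868.03 kg.
Second-burn propellant = 5,446.81 − 4,868.03 = 578.78 kg.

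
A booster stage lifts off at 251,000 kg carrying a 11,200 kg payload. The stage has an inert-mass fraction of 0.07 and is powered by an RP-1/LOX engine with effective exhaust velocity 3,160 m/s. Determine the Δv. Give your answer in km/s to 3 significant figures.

Δv ≈ 6.93 km/s

Stage wet mass = m₀ − payload = 251,000 − 11,200 = 239,800 kg.
Stage dry mass = ε × stage wet mass = 0.07 × 239,800 = 16,786 kg.
Burnout mass m_f = stage dry + payload = 16,786 + 11,200 = 27,986 kg.
Δv = v_e · ln(251,000/27,986) = 3160.0 × ln(8.969) = 3160.0 × 2.1937 ≈ 6932 m/s.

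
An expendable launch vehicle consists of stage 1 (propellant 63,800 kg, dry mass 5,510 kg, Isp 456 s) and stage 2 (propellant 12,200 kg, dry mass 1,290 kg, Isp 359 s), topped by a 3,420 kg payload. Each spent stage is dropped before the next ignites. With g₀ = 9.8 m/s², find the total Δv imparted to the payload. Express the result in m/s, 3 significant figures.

Ignition mass of stage 1 = 63,800+5,510 + 12,200+1,290 + 3,420 = 86,220 kg.
Stage 1: m₀ = 86,220 kg, m_f = 86,220 − 63,800 = 22,420 kg; Δv = 456×9.8×ln(3.846) = 4468.8×1.3469 ≈ 6019 m/s.
Stage 2: m₀ = 16,910 kg, m_f = 16,910 − 12,200 = 4,710 kg; Δv = 359×9.8×ln(3.59) = 3518.2×1.2782 ≈ 4497 m/s.
Total Δv = 6019 + 4497 = 10516 m/s.

Δv ≈ 10500 m/s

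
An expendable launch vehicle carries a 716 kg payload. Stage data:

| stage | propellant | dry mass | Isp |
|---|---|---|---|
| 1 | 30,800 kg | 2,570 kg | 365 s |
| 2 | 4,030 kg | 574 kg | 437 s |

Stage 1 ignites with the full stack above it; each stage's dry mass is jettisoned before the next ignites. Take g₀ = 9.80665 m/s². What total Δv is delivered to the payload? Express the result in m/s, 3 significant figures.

Ignition mass of stage 1 = 30,800+2,570 + 4,030+574 + 716 = 38,690 kg.
Stage 1: m₀ = 38,690 kg, m_f = 38,690 − 30,800 = 7,890 kg; Δv = 365×9.80665×ln(4.904) = 3579.4×1.5900 ≈ 5691 m/s.
Stage 2: m₀ = 5,320 kg, m_f = 5,320 − 4,030 = 1,290 kg; Δv = 437×9.80665×ln(4.124) = 4285.5×1.4168 ≈ 6072 m/s.
Total Δv = 5691 + 6072 = 11763 m/s.

Δv ≈ 11800 m/s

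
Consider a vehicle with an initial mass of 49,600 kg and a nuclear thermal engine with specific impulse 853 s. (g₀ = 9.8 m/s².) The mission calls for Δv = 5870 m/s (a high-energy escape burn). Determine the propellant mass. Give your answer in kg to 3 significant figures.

v_e = Isp · g₀ = 853 × 9.8 = 8359.4 m/s.
m₀/m_f = exp(Δv / v_e) = exp(5870 / 8359.4) = exp(0.7022) = 2.0182.
m_f = 49,600 / 2.0182 = 24,576.4 kg, so propellant = m₀ − m_f = 49,600 − 24,576.4 = 25,023.6 kg.

propellant mass ≈ 25000 kg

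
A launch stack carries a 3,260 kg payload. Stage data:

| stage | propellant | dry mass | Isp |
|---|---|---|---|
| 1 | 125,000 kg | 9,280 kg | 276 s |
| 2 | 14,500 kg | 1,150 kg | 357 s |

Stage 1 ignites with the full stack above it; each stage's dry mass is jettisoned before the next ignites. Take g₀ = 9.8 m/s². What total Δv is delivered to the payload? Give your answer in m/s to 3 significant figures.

Δv ≈ 9670 m/s

Ignition mass of stage 1 = 125,000+9,280 + 14,500+1,150 + 3,260 = 153,190 kg.
Stage 1: m₀ = 153,190 kg, m_f = 153,190 − 125,000 = 28,190 kg; Δv = 276×9.8×ln(5.434) = 2704.8×1.6927 ≈ 4578 m/s.
Stage 2: m₀ = 18,910 kg, m_f = 18,910 − 14,500 = 4,410 kg; Δv = 357×9.8×ln(4.288) = 3498.6×1.4558 ≈ 5093 m/s.
Total Δv = 4578 + 5093 = 9671 m/s.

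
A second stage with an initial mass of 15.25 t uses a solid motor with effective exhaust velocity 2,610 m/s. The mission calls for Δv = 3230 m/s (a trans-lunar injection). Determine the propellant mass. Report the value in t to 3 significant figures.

propellant mass ≈ 10.8 t

From the ideal rocket equation, m₀/m_f = exp(Δv / v_e) = exp(3230 / 2610.0) = exp(1.2375) = 3.4472.
m_f = 15.25 / 3.4472 = 4.42388 t, so propellant = m₀ − m_f = 15.25 − 4.42388 = 10.82612 t.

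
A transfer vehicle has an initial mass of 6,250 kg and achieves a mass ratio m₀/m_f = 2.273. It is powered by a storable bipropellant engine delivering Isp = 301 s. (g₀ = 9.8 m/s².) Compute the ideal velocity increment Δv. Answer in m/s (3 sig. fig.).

v_e = Isp · g₀ = 301 × 9.8 = 2949.8 m/s.
Δv = v_e · ln(2.273) = 2949.8 × 0.8211 ≈ 2422.1 m/s.

Δv ≈ 2420 m/s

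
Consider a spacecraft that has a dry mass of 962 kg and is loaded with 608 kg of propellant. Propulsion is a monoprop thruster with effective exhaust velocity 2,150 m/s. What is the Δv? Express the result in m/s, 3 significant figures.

Δv ≈ 1050 m/s

m₀ = m_dry + m_prop = 962 + 608 = 1,570 kg.
Δv = v_e · ln(m₀/m_f) = 2150.0 × ln(1.632) = 2150.0 × 0.4898 ≈ 1053.1 m/s.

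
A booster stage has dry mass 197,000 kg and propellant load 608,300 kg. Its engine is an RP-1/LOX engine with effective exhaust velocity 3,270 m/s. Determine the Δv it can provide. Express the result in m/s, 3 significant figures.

Δv ≈ 4600 m/s

m₀ = m_dry + m_prop = 197,000 + 608,300 = 805,300 kg.
Δv = v_e · ln(m₀/m_f) = 3270.0 × ln(4.088) = 3270.0 × 1.4080 ≈ 4604.2 m/s.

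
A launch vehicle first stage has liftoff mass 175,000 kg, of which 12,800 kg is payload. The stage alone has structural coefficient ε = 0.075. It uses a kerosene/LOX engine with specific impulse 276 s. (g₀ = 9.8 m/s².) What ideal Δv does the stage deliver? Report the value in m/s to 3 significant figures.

Stage wet mass = m₀ − payload = 175,000 − 12,800 = 162,200 kg.
Stage dry mass = ε × stage wet mass = 0.075 × 162,200 = 12,165 kg.
Burnout mass m_f = stage dry + payload = 12,165 + 12,800 = 24,965 kg.
v_e = Isp · g₀ = 276 × 9.8 = 2704.8 m/s.
By the Tsiolkovsky rocket equation, Δv = v_e · ln(175,000/24,965) = 2704.8 × ln(7.01) = 2704.8 × 1.9473 ≈ 5267 m/s.

Δv ≈ 5270 m/s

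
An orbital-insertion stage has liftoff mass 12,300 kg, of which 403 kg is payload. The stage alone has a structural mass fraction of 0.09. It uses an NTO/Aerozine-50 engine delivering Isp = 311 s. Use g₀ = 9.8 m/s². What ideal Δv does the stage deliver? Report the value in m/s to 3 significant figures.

Stage wet mass = m₀ − payload = 12,300 − 403 = 11,897 kg.
Stage dry mass = ε × stage wet mass = 0.09 × 11,897 = 1,070.73 kg.
Burnout mass m_f = stage dry + payload = 1,070.73 + 403 = 1,473.73 kg.
v_e = Isp · g₀ = 311 × 9.8 = 3047.8 m/s.
Δv = v_e · ln(12,300/1,473.73) = 3047.8 × ln(8.346) = 3047.8 × 2.1218 ≈ 6467 m/s.

Δv ≈ 6470 m/s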